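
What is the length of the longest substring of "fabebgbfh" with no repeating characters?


Input: "fabebgbfh"
Sliding window (track last position of each char):
  Position 0 ('f'): window [0,0] length 1 -- new best
  Position 1 ('a'): window [0,1] length 2 -- new best
  Position 2 ('b'): window [0,2] length 3 -- new best
  Position 3 ('e'): window [0,3] length 4 -- new best
  Position 4 ('b'): repeat (last at 2), move window start to 3
  Position 4 ('b'): window [3,4] length 2
  Position 5 ('g'): window [3,5] length 3
  Position 6 ('b'): repeat (last at 4), move window start to 5
  Position 6 ('b'): window [5,6] length 2
  Position 7 ('f'): window [5,7] length 3
  Position 8 ('h'): window [5,8] length 4
Longest substring with no repeats: "fabe" with length 4

4


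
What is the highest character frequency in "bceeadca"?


Input: bceeadca
Character counts:
  'a': 2
  'b': 1
  'c': 2
  'd': 1
  'e': 2
Maximum frequency: 2

2


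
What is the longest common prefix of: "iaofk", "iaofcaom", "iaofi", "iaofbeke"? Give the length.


Words: iaofk, iaofcaom, iaofi, iaofbeke
  Position 0: all 'i' => match
  Position 1: all 'a' => match
  Position 2: all 'o' => match
  Position 3: all 'f' => match
  Position 4: ('k', 'c', 'i', 'b') => mismatch, stop
LCP = "iaof" (length 4)

4


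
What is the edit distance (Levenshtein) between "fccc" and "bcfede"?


Computing edit distance: "fccc" -> "bcfede"
DP table:
           b    c    f    e    d    e
      0    1    2    3    4    5    6
  f   1    1    2    2    3    4    5
  c   2    2    1    2    3    4    5
  c   3    3    2    2    3    4    5
  c   4    4    3    3    3    4    5
Edit distance = dp[4][6] = 5

5


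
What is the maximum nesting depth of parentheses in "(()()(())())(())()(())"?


Input: "(()()(())())(())()(())"
Tracking depth:
  Position 0 '(': depth becomes 1
  Position 1 '(': depth becomes 2
  Position 2 ')': depth becomes 1
  Position 3 '(': depth becomes 2
  Position 4 ')': depth becomes 1
  Position 5 '(': depth becomes 2
  Position 6 '(': depth becomes 3
  Position 7 ')': depth becomes 2
  Position 8 ')': depth becomes 1
  Position 9 '(': depth becomes 2
  Position 10 ')': depth becomes 1
  Position 11 ')': depth becomes 0
  Position 12 '(': depth becomes 1
  Position 13 '(': depth becomes 2
  Position 14 ')': depth becomes 1
  Position 15 ')': depth becomes 0
  Position 16 '(': depth becomes 1
  Position 17 ')': depth becomes 0
  Position 18 '(': depth becomes 1
  Position 19 '(': depth becomes 2
  Position 20 ')': depth becomes 1
  Position 21 ')': depth becomes 0
Maximum depth reached: 3

3


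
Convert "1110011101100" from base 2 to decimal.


Input: "1110011101100" in base 2
Positional expansion:
  Digit '1' (value 1) x 2^12 = 4096
  Digit '1' (value 1) x 2^11 = 2048
  Digit '1' (value 1) x 2^10 = 1024
  Digit '0' (value 0) x 2^9 = 0
  Digit '0' (value 0) x 2^8 = 0
  Digit '1' (value 1) x 2^7 = 128
  Digit '1' (value 1) x 2^6 = 64
  Digit '1' (value 1) x 2^5 = 32
  Digit '0' (value 0) x 2^4 = 0
  Digit '1' (value 1) x 2^3 = 8
  Digit '1' (value 1) x 2^2 = 4
  Digit '0' (value 0) x 2^1 = 0
  Digit '0' (value 0) x 2^0 = 0
Sum = 7404

7404


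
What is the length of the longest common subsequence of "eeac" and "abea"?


LCS of "eeac" and "abea"
DP table:
           a    b    e    a
      0    0    0    0    0
  e   0    0    0    1    1
  e   0    0    0    1    1
  a   0    1    1    1    2
  c   0    1    1    1    2
LCS length = dp[4][4] = 2

2


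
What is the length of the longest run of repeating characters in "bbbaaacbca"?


Input: "bbbaaacbca"
Scanning for longest run:
  Position 1 ('b'): continues run of 'b', length=2
  Position 2 ('b'): continues run of 'b', length=3
  Position 3 ('a'): new char, reset run to 1
  Position 4 ('a'): continues run of 'a', length=2
  Position 5 ('a'): continues run of 'a', length=3
  Position 6 ('c'): new char, reset run to 1
  Position 7 ('b'): new char, reset run to 1
  Position 8 ('c'): new char, reset run to 1
  Position 9 ('a'): new char, reset run to 1
Longest run: 'b' with length 3

3


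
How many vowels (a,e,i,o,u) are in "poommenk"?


Input: poommenk
Checking each character:
  'p' at position 0: consonant
  'o' at position 1: vowel (running total: 1)
  'o' at position 2: vowel (running total: 2)
  'm' at position 3: consonant
  'm' at position 4: consonant
  'e' at position 5: vowel (running total: 3)
  'n' at position 6: consonant
  'k' at position 7: consonant
Total vowels: 3

3


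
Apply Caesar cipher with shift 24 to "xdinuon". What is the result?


Caesar cipher: shift "xdinuon" by 24
  'x' (pos 23) + 24 = pos 21 = 'v'
  'd' (pos 3) + 24 = pos 1 = 'b'
  'i' (pos 8) + 24 = pos 6 = 'g'
  'n' (pos 13) + 24 = pos 11 = 'l'
  'u' (pos 20) + 24 = pos 18 = 's'
  'o' (pos 14) + 24 = pos 12 = 'm'
  'n' (pos 13) + 24 = pos 11 = 'l'
Result: vbglsml

vbglsml


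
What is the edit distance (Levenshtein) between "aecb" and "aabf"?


Computing edit distance: "aecb" -> "aabf"
DP table:
           a    a    b    f
      0    1    2    3    4
  a   1    0    1    2    3
  e   2    1    1    2    3
  c   3    2    2    2    3
  b   4    3    3    2    3
Edit distance = dp[4][4] = 3

3


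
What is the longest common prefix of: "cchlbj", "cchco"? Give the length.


Words: cchlbj, cchco
  Position 0: all 'c' => match
  Position 1: all 'c' => match
  Position 2: all 'h' => match
  Position 3: ('l', 'c') => mismatch, stop
LCP = "cch" (length 3)

3


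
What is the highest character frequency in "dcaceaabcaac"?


Input: dcaceaabcaac
Character counts:
  'a': 5
  'b': 1
  'c': 4
  'd': 1
  'e': 1
Maximum frequency: 5

5


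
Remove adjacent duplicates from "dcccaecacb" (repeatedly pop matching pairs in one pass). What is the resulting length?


Input: dcccaecacb
Stack-based adjacent duplicate removal:
  Read 'd': push. Stack: d
  Read 'c': push. Stack: dc
  Read 'c': matches stack top 'c' => pop. Stack: d
  Read 'c': push. Stack: dc
  Read 'a': push. Stack: dca
  Read 'e': push. Stack: dcae
  Read 'c': push. Stack: dcaec
  Read 'a': push. Stack: dcaeca
  Read 'c': push. Stack: dcaecac
  Read 'b': push. Stack: dcaecacb
Final stack: "dcaecacb" (length 8)

8


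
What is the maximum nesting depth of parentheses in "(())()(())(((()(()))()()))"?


Input: "(())()(())(((()(()))()()))"
Tracking depth:
  Position 0 '(': depth becomes 1
  Position 1 '(': depth becomes 2
  Position 2 ')': depth becomes 1
  Position 3 ')': depth becomes 0
  Position 4 '(': depth becomes 1
  Position 5 ')': depth becomes 0
  Position 6 '(': depth becomes 1
  Position 7 '(': depth becomes 2
  Position 8 ')': depth becomes 1
  Position 9 ')': depth becomes 0
  Position 10 '(': depth becomes 1
  Position 11 '(': depth becomes 2
  Position 12 '(': depth becomes 3
  Position 13 '(': depth becomes 4
  Position 14 ')': depth becomes 3
  Position 15 '(': depth becomes 4
  Position 16 '(': depth becomes 5
  Position 17 ')': depth becomes 4
  Position 18 ')': depth becomes 3
  Position 19 ')': depth becomes 2
  Position 20 '(': depth becomes 3
  Position 21 ')': depth becomes 2
  Position 22 '(': depth becomes 3
  Position 23 ')': depth becomes 2
  Position 24 ')': depth becomes 1
  Position 25 ')': depth becomes 0
Maximum depth reached: 5

5


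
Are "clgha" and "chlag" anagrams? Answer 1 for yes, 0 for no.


Strings: "clgha", "chlag"
Sorted first:  acghl
Sorted second: acghl
Sorted forms match => anagrams

1


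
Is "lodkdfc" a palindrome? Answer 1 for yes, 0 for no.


Input: lodkdfc
Reversed: cfdkdol
  Compare pos 0 ('l') with pos 6 ('c'): MISMATCH
  Compare pos 1 ('o') with pos 5 ('f'): MISMATCH
  Compare pos 2 ('d') with pos 4 ('d'): match
Result: not a palindrome

0


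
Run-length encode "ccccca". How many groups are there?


Input: ccccca
Scanning for consecutive runs:
  Group 1: 'c' x 5 (positions 0-4)
  Group 2: 'a' x 1 (positions 5-5)
Total groups: 2

2


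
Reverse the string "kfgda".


Input: kfgda
Reading characters right to left:
  Position 4: 'a'
  Position 3: 'd'
  Position 2: 'g'
  Position 1: 'f'
  Position 0: 'k'
Reversed: adgfk

adgfk


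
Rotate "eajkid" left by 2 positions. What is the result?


Input: "eajkid", rotate left by 2
First 2 characters: "ea"
Remaining characters: "jkid"
Concatenate remaining + first: "jkid" + "ea" = "jkidea"

jkidea


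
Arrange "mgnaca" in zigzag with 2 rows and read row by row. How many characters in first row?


Zigzag "mgnaca" into 2 rows:
Placing characters:
  'm' => row 0
  'g' => row 1
  'n' => row 0
  'a' => row 1
  'c' => row 0
  'a' => row 1
Rows:
  Row 0: "mnc"
  Row 1: "gaa"
First row length: 3

3


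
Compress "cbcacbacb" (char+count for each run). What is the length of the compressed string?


Input: cbcacbacb
Runs:
  'c' x 1 => "c1"
  'b' x 1 => "b1"
  'c' x 1 => "c1"
  'a' x 1 => "a1"
  'c' x 1 => "c1"
  'b' x 1 => "b1"
  'a' x 1 => "a1"
  'c' x 1 => "c1"
  'b' x 1 => "b1"
Compressed: "c1b1c1a1c1b1a1c1b1"
Compressed length: 18

18


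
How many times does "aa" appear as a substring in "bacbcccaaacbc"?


Searching for "aa" in "bacbcccaaacbc"
Scanning each position:
  Position 0: "ba" => no
  Position 1: "ac" => no
  Position 2: "cb" => no
  Position 3: "bc" => no
  Position 4: "cc" => no
  Position 5: "cc" => no
  Position 6: "ca" => no
  Position 7: "aa" => MATCH
  Position 8: "aa" => MATCH
  Position 9: "ac" => no
  Position 10: "cb" => no
  Position 11: "bc" => no
Total occurrences: 2

2


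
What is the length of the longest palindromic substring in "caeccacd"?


Input: "caeccacd"
Checking substrings for palindromes:
  [4:7] "cac" (len 3) => palindrome
  [3:5] "cc" (len 2) => palindrome
Longest palindromic substring: "cac" with length 3

3


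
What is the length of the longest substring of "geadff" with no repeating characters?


Input: "geadff"
Sliding window (track last position of each char):
  Position 0 ('g'): window [0,0] length 1 -- new best
  Position 1 ('e'): window [0,1] length 2 -- new best
  Position 2 ('a'): window [0,2] length 3 -- new best
  Position 3 ('d'): window [0,3] length 4 -- new best
  Position 4 ('f'): window [0,4] length 5 -- new best
  Position 5 ('f'): repeat (last at 4), move window start to 5
  Position 5 ('f'): window [5,5] length 1
Longest substring with no repeats: "geadf" with length 5

5


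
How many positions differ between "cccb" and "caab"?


Comparing "cccb" and "caab" position by position:
  Position 0: 'c' vs 'c' => same
  Position 1: 'c' vs 'a' => DIFFER
  Position 2: 'c' vs 'a' => DIFFER
  Position 3: 'b' vs 'b' => same
Positions that differ: 2

2


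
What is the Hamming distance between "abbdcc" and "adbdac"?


Comparing "abbdcc" and "adbdac" position by position:
  Position 0: 'a' vs 'a' => same
  Position 1: 'b' vs 'd' => differ
  Position 2: 'b' vs 'b' => same
  Position 3: 'd' vs 'd' => same
  Position 4: 'c' vs 'a' => differ
  Position 5: 'c' vs 'c' => same
Total differences (Hamming distance): 2

2


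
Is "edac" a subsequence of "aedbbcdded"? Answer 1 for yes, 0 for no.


Check if "edac" is a subsequence of "aedbbcdded"
Greedy scan:
  Position 0 ('a'): no match needed
  Position 1 ('e'): matches sub[0] = 'e'
  Position 2 ('d'): matches sub[1] = 'd'
  Position 3 ('b'): no match needed
  Position 4 ('b'): no match needed
  Position 5 ('c'): no match needed
  Position 6 ('d'): no match needed
  Position 7 ('d'): no match needed
  Position 8 ('e'): no match needed
  Position 9 ('d'): no match needed
Only matched 2/4 characters => not a subsequence

0


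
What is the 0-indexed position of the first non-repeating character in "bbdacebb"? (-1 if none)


Input: bbdacebb
Character frequencies:
  'a': 1
  'b': 4
  'c': 1
  'd': 1
  'e': 1
Scanning left to right for freq == 1:
  Position 0 ('b'): freq=4, skip
  Position 1 ('b'): freq=4, skip
  Position 2 ('d'): unique! => answer = 2

2


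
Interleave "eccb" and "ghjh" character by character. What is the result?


Interleaving "eccb" and "ghjh":
  Position 0: 'e' from first, 'g' from second => "eg"
  Position 1: 'c' from first, 'h' from second => "ch"
  Position 2: 'c' from first, 'j' from second => "cj"
  Position 3: 'b' from first, 'h' from second => "bh"
Result: egchcjbh

egchcjbh


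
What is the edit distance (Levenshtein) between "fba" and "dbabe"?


Computing edit distance: "fba" -> "dbabe"
DP table:
           d    b    a    b    e
      0    1    2    3    4    5
  f   1    1    2    3    4    5
  b   2    2    1    2    3    4
  a   3    3    2    1    2    3
Edit distance = dp[3][5] = 3

3


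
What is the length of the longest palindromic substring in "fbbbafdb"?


Input: "fbbbafdb"
Checking substrings for palindromes:
  [1:4] "bbb" (len 3) => palindrome
  [1:3] "bb" (len 2) => palindrome
  [2:4] "bb" (len 2) => palindrome
Longest palindromic substring: "bbb" with length 3

3


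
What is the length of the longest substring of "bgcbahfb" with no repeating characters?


Input: "bgcbahfb"
Sliding window (track last position of each char):
  Position 0 ('b'): window [0,0] length 1 -- new best
  Position 1 ('g'): window [0,1] length 2 -- new best
  Position 2 ('c'): window [0,2] length 3 -- new best
  Position 3 ('b'): repeat (last at 0), move window start to 1
  Position 3 ('b'): window [1,3] length 3
  Position 4 ('a'): window [1,4] length 4 -- new best
  Position 5 ('h'): window [1,5] length 5 -- new best
  Position 6 ('f'): window [1,6] length 6 -- new best
  Position 7 ('b'): repeat (last at 3), move window start to 4
  Position 7 ('b'): window [4,7] length 4
Longest substring with no repeats: "gcbahf" with length 6

6


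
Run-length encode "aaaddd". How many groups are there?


Input: aaaddd
Scanning for consecutive runs:
  Group 1: 'a' x 3 (positions 0-2)
  Group 2: 'd' x 3 (positions 3-5)
Total groups: 2

2


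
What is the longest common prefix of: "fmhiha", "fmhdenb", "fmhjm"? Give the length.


Words: fmhiha, fmhdenb, fmhjm
  Position 0: all 'f' => match
  Position 1: all 'm' => match
  Position 2: all 'h' => match
  Position 3: ('i', 'd', 'j') => mismatch, stop
LCP = "fmh" (length 3)

3


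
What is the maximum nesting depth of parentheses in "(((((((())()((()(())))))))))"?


Input: "(((((((())()((()(())))))))))"
Tracking depth:
  Position 0 '(': depth becomes 1
  Position 1 '(': depth becomes 2
  Position 2 '(': depth becomes 3
  Position 3 '(': depth becomes 4
  Position 4 '(': depth becomes 5
  Position 5 '(': depth becomes 6
  Position 6 '(': depth becomes 7
  Position 7 '(': depth becomes 8
  Position 8 ')': depth becomes 7
  Position 9 ')': depth becomes 6
  Position 10 '(': depth becomes 7
  Position 11 ')': depth becomes 6
  Position 12 '(': depth becomes 7
  Position 13 '(': depth becomes 8
  Position 14 '(': depth becomes 9
  Position 15 ')': depth becomes 8
  Position 16 '(': depth becomes 9
  Position 17 '(': depth becomes 10
  Position 18 ')': depth becomes 9
  Position 19 ')': depth becomes 8
  Position 20 ')': depth becomes 7
  Position 21 ')': depth becomes 6
  Position 22 ')': depth becomes 5
  Position 23 ')': depth becomes 4
  Position 24 ')': depth becomes 3
  Position 25 ')': depth becomes 2
  Position 26 ')': depth becomes 1
  Position 27 ')': depth becomes 0
Maximum depth reached: 10

10


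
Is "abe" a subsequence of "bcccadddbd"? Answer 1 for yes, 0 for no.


Check if "abe" is a subsequence of "bcccadddbd"
Greedy scan:
  Position 0 ('b'): no match needed
  Position 1 ('c'): no match needed
  Position 2 ('c'): no match needed
  Position 3 ('c'): no match needed
  Position 4 ('a'): matches sub[0] = 'a'
  Position 5 ('d'): no match needed
  Position 6 ('d'): no match needed
  Position 7 ('d'): no match needed
  Position 8 ('b'): matches sub[1] = 'b'
  Position 9 ('d'): no match needed
Only matched 2/3 characters => not a subsequence

0


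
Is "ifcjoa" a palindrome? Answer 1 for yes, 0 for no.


Input: ifcjoa
Reversed: aojcfi
  Compare pos 0 ('i') with pos 5 ('a'): MISMATCH
  Compare pos 1 ('f') with pos 4 ('o'): MISMATCH
  Compare pos 2 ('c') with pos 3 ('j'): MISMATCH
Result: not a palindrome

0


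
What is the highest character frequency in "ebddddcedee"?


Input: ebddddcedee
Character counts:
  'b': 1
  'c': 1
  'd': 5
  'e': 4
Maximum frequency: 5

5


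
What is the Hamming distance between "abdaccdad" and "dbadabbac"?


Comparing "abdaccdad" and "dbadabbac" position by position:
  Position 0: 'a' vs 'd' => differ
  Position 1: 'b' vs 'b' => same
  Position 2: 'd' vs 'a' => differ
  Position 3: 'a' vs 'd' => differ
  Position 4: 'c' vs 'a' => differ
  Position 5: 'c' vs 'b' => differ
  Position 6: 'd' vs 'b' => differ
  Position 7: 'a' vs 'a' => same
  Position 8: 'd' vs 'c' => differ
Total differences (Hamming distance): 7

7


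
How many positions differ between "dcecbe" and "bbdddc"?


Comparing "dcecbe" and "bbdddc" position by position:
  Position 0: 'd' vs 'b' => DIFFER
  Position 1: 'c' vs 'b' => DIFFER
  Position 2: 'e' vs 'd' => DIFFER
  Position 3: 'c' vs 'd' => DIFFER
  Position 4: 'b' vs 'd' => DIFFER
  Position 5: 'e' vs 'c' => DIFFER
Positions that differ: 6

6


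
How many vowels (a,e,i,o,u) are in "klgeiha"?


Input: klgeiha
Checking each character:
  'k' at position 0: consonant
  'l' at position 1: consonant
  'g' at position 2: consonant
  'e' at position 3: vowel (running total: 1)
  'i' at position 4: vowel (running total: 2)
  'h' at position 5: consonant
  'a' at position 6: vowel (running total: 3)
Total vowels: 3

3


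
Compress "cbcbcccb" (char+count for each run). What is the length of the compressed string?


Input: cbcbcccb
Runs:
  'c' x 1 => "c1"
  'b' x 1 => "b1"
  'c' x 1 => "c1"
  'b' x 1 => "b1"
  'c' x 3 => "c3"
  'b' x 1 => "b1"
Compressed: "c1b1c1b1c3b1"
Compressed length: 12

12


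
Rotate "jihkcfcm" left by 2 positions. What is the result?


Input: "jihkcfcm", rotate left by 2
First 2 characters: "ji"
Remaining characters: "hkcfcm"
Concatenate remaining + first: "hkcfcm" + "ji" = "hkcfcmji"

hkcfcmji


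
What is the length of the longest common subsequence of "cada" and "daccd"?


LCS of "cada" and "daccd"
DP table:
           d    a    c    c    d
      0    0    0    0    0    0
  c   0    0    0    1    1    1
  a   0    0    1    1    1    1
  d   0    1    1    1    1    2
  a   0    1    2    2    2    2
LCS length = dp[4][5] = 2

2


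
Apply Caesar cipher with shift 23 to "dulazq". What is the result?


Caesar cipher: shift "dulazq" by 23
  'd' (pos 3) + 23 = pos 0 = 'a'
  'u' (pos 20) + 23 = pos 17 = 'r'
  'l' (pos 11) + 23 = pos 8 = 'i'
  'a' (pos 0) + 23 = pos 23 = 'x'
  'z' (pos 25) + 23 = pos 22 = 'w'
  'q' (pos 16) + 23 = pos 13 = 'n'
Result: arixwn

arixwn


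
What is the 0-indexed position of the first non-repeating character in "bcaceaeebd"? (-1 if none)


Input: bcaceaeebd
Character frequencies:
  'a': 2
  'b': 2
  'c': 2
  'd': 1
  'e': 3
Scanning left to right for freq == 1:
  Position 0 ('b'): freq=2, skip
  Position 1 ('c'): freq=2, skip
  Position 2 ('a'): freq=2, skip
  Position 3 ('c'): freq=2, skip
  Position 4 ('e'): freq=3, skip
  Position 5 ('a'): freq=2, skip
  Position 6 ('e'): freq=3, skip
  Position 7 ('e'): freq=3, skip
  Position 8 ('b'): freq=2, skip
  Position 9 ('d'): unique! => answer = 9

9


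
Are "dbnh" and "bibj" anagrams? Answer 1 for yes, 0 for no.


Strings: "dbnh", "bibj"
Sorted first:  bdhn
Sorted second: bbij
Differ at position 1: 'd' vs 'b' => not anagrams

0


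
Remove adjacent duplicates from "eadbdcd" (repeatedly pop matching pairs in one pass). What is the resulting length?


Input: eadbdcd
Stack-based adjacent duplicate removal:
  Read 'e': push. Stack: e
  Read 'a': push. Stack: ea
  Read 'd': push. Stack: ead
  Read 'b': push. Stack: eadb
  Read 'd': push. Stack: eadbd
  Read 'c': push. Stack: eadbdc
  Read 'd': push. Stack: eadbdcd
Final stack: "eadbdcd" (length 7)

7


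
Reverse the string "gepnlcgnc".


Input: gepnlcgnc
Reading characters right to left:
  Position 8: 'c'
  Position 7: 'n'
  Position 6: 'g'
  Position 5: 'c'
  Position 4: 'l'
  Position 3: 'n'
  Position 2: 'p'
  Position 1: 'e'
  Position 0: 'g'
Reversed: cngclnpeg

cngclnpeg


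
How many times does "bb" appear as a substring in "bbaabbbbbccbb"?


Searching for "bb" in "bbaabbbbbccbb"
Scanning each position:
  Position 0: "bb" => MATCH
  Position 1: "ba" => no
  Position 2: "aa" => no
  Position 3: "ab" => no
  Position 4: "bb" => MATCH
  Position 5: "bb" => MATCH
  Position 6: "bb" => MATCH
  Position 7: "bb" => MATCH
  Position 8: "bc" => no
  Position 9: "cc" => no
  Position 10: "cb" => no
  Position 11: "bb" => MATCH
Total occurrences: 6

6


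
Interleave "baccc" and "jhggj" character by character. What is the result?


Interleaving "baccc" and "jhggj":
  Position 0: 'b' from first, 'j' from second => "bj"
  Position 1: 'a' from first, 'h' from second => "ah"
  Position 2: 'c' from first, 'g' from second => "cg"
  Position 3: 'c' from first, 'g' from second => "cg"
  Position 4: 'c' from first, 'j' from second => "cj"
Result: bjahcgcgcj

bjahcgcgcj


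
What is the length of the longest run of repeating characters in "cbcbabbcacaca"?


Input: "cbcbabbcacaca"
Scanning for longest run:
  Position 1 ('b'): new char, reset run to 1
  Position 2 ('c'): new char, reset run to 1
  Position 3 ('b'): new char, reset run to 1
  Position 4 ('a'): new char, reset run to 1
  Position 5 ('b'): new char, reset run to 1
  Position 6 ('b'): continues run of 'b', length=2
  Position 7 ('c'): new char, reset run to 1
  Position 8 ('a'): new char, reset run to 1
  Position 9 ('c'): new char, reset run to 1
  Position 10 ('a'): new char, reset run to 1
  Position 11 ('c'): new char, reset run to 1
  Position 12 ('a'): new char, reset run to 1
Longest run: 'b' with length 2

2


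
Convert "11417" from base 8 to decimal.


Input: "11417" in base 8
Positional expansion:
  Digit '1' (value 1) x 8^4 = 4096
  Digit '1' (value 1) x 8^3 = 512
  Digit '4' (value 4) x 8^2 = 256
  Digit '1' (value 1) x 8^1 = 8
  Digit '7' (value 7) x 8^0 = 7
Sum = 4879

4879


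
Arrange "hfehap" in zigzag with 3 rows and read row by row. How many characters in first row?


Zigzag "hfehap" into 3 rows:
Placing characters:
  'h' => row 0
  'f' => row 1
  'e' => row 2
  'h' => row 1
  'a' => row 0
  'p' => row 1
Rows:
  Row 0: "ha"
  Row 1: "fhp"
  Row 2: "e"
First row length: 2

2


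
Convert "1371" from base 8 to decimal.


Input: "1371" in base 8
Positional expansion:
  Digit '1' (value 1) x 8^3 = 512
  Digit '3' (value 3) x 8^2 = 192
  Digit '7' (value 7) x 8^1 = 56
  Digit '1' (value 1) x 8^0 = 1
Sum = 761

761


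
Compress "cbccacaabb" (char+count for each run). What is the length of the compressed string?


Input: cbccacaabb
Runs:
  'c' x 1 => "c1"
  'b' x 1 => "b1"
  'c' x 2 => "c2"
  'a' x 1 => "a1"
  'c' x 1 => "c1"
  'a' x 2 => "a2"
  'b' x 2 => "b2"
Compressed: "c1b1c2a1c1a2b2"
Compressed length: 14

14


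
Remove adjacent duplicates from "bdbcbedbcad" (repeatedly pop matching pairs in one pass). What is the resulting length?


Input: bdbcbedbcad
Stack-based adjacent duplicate removal:
  Read 'b': push. Stack: b
  Read 'd': push. Stack: bd
  Read 'b': push. Stack: bdb
  Read 'c': push. Stack: bdbc
  Read 'b': push. Stack: bdbcb
  Read 'e': push. Stack: bdbcbe
  Read 'd': push. Stack: bdbcbed
  Read 'b': push. Stack: bdbcbedb
  Read 'c': push. Stack: bdbcbedbc
  Read 'a': push. Stack: bdbcbedbca
  Read 'd': push. Stack: bdbcbedbcad
Final stack: "bdbcbedbcad" (length 11)

11


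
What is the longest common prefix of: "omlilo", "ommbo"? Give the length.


Words: omlilo, ommbo
  Position 0: all 'o' => match
  Position 1: all 'm' => match
  Position 2: ('l', 'm') => mismatch, stop
LCP = "om" (length 2)

2


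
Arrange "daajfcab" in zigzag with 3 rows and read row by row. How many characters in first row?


Zigzag "daajfcab" into 3 rows:
Placing characters:
  'd' => row 0
  'a' => row 1
  'a' => row 2
  'j' => row 1
  'f' => row 0
  'c' => row 1
  'a' => row 2
  'b' => row 1
Rows:
  Row 0: "df"
  Row 1: "ajcb"
  Row 2: "aa"
First row length: 2

2


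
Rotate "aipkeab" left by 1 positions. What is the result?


Input: "aipkeab", rotate left by 1
First 1 characters: "a"
Remaining characters: "ipkeab"
Concatenate remaining + first: "ipkeab" + "a" = "ipkeaba"

ipkeaba


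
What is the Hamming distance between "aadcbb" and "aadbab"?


Comparing "aadcbb" and "aadbab" position by position:
  Position 0: 'a' vs 'a' => same
  Position 1: 'a' vs 'a' => same
  Position 2: 'd' vs 'd' => same
  Position 3: 'c' vs 'b' => differ
  Position 4: 'b' vs 'a' => differ
  Position 5: 'b' vs 'b' => same
Total differences (Hamming distance): 2

2


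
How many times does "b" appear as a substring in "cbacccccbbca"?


Searching for "b" in "cbacccccbbca"
Scanning each position:
  Position 0: "c" => no
  Position 1: "b" => MATCH
  Position 2: "a" => no
  Position 3: "c" => no
  Position 4: "c" => no
  Position 5: "c" => no
  Position 6: "c" => no
  Position 7: "c" => no
  Position 8: "b" => MATCH
  Position 9: "b" => MATCH
  Position 10: "c" => no
  Position 11: "a" => no
Total occurrences: 3

3


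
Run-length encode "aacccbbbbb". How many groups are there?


Input: aacccbbbbb
Scanning for consecutive runs:
  Group 1: 'a' x 2 (positions 0-1)
  Group 2: 'c' x 3 (positions 2-4)
  Group 3: 'b' x 5 (positions 5-9)
Total groups: 3

3


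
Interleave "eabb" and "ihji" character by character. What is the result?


Interleaving "eabb" and "ihji":
  Position 0: 'e' from first, 'i' from second => "ei"
  Position 1: 'a' from first, 'h' from second => "ah"
  Position 2: 'b' from first, 'j' from second => "bj"
  Position 3: 'b' from first, 'i' from second => "bi"
Result: eiahbjbi

eiahbjbi


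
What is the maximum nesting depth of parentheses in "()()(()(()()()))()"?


Input: "()()(()(()()()))()"
Tracking depth:
  Position 0 '(': depth becomes 1
  Position 1 ')': depth becomes 0
  Position 2 '(': depth becomes 1
  Position 3 ')': depth becomes 0
  Position 4 '(': depth becomes 1
  Position 5 '(': depth becomes 2
  Position 6 ')': depth becomes 1
  Position 7 '(': depth becomes 2
  Position 8 '(': depth becomes 3
  Position 9 ')': depth becomes 2
  Position 10 '(': depth becomes 3
  Position 11 ')': depth becomes 2
  Position 12 '(': depth becomes 3
  Position 13 ')': depth becomes 2
  Position 14 ')': depth becomes 1
  Position 15 ')': depth becomes 0
  Position 16 '(': depth becomes 1
  Position 17 ')': depth becomes 0
Maximum depth reached: 3

3


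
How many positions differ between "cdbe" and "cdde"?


Comparing "cdbe" and "cdde" position by position:
  Position 0: 'c' vs 'c' => same
  Position 1: 'd' vs 'd' => same
  Position 2: 'b' vs 'd' => DIFFER
  Position 3: 'e' vs 'e' => same
Positions that differ: 1

1


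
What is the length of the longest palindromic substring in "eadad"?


Input: "eadad"
Checking substrings for palindromes:
  [1:4] "ada" (len 3) => palindrome
  [2:5] "dad" (len 3) => palindrome
Longest palindromic substring: "ada" with length 3

3


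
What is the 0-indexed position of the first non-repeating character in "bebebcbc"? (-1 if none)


Input: bebebcbc
Character frequencies:
  'b': 4
  'c': 2
  'e': 2
Scanning left to right for freq == 1:
  Position 0 ('b'): freq=4, skip
  Position 1 ('e'): freq=2, skip
  Position 2 ('b'): freq=4, skip
  Position 3 ('e'): freq=2, skip
  Position 4 ('b'): freq=4, skip
  Position 5 ('c'): freq=2, skip
  Position 6 ('b'): freq=4, skip
  Position 7 ('c'): freq=2, skip
  No unique character found => answer = -1

-1


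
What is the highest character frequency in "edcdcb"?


Input: edcdcb
Character counts:
  'b': 1
  'c': 2
  'd': 2
  'e': 1
Maximum frequency: 2

2


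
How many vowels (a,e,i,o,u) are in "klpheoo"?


Input: klpheoo
Checking each character:
  'k' at position 0: consonant
  'l' at position 1: consonant
  'p' at position 2: consonant
  'h' at position 3: consonant
  'e' at position 4: vowel (running total: 1)
  'o' at position 5: vowel (running total: 2)
  'o' at position 6: vowel (running total: 3)
Total vowels: 3

3


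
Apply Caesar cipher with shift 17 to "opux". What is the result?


Caesar cipher: shift "opux" by 17
  'o' (pos 14) + 17 = pos 5 = 'f'
  'p' (pos 15) + 17 = pos 6 = 'g'
  'u' (pos 20) + 17 = pos 11 = 'l'
  'x' (pos 23) + 17 = pos 14 = 'o'
Result: fglo

fglo


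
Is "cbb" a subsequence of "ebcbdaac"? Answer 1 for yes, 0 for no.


Check if "cbb" is a subsequence of "ebcbdaac"
Greedy scan:
  Position 0 ('e'): no match needed
  Position 1 ('b'): no match needed
  Position 2 ('c'): matches sub[0] = 'c'
  Position 3 ('b'): matches sub[1] = 'b'
  Position 4 ('d'): no match needed
  Position 5 ('a'): no match needed
  Position 6 ('a'): no match needed
  Position 7 ('c'): no match needed
Only matched 2/3 characters => not a subsequence

0


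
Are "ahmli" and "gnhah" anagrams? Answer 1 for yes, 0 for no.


Strings: "ahmli", "gnhah"
Sorted first:  ahilm
Sorted second: aghhn
Differ at position 1: 'h' vs 'g' => not anagrams

0


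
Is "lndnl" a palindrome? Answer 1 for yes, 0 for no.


Input: lndnl
Reversed: lndnl
  Compare pos 0 ('l') with pos 4 ('l'): match
  Compare pos 1 ('n') with pos 3 ('n'): match
Result: palindrome

1


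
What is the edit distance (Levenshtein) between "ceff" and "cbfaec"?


Computing edit distance: "ceff" -> "cbfaec"
DP table:
           c    b    f    a    e    c
      0    1    2    3    4    5    6
  c   1    0    1    2    3    4    5
  e   2    1    1    2    3    3    4
  f   3    2    2    1    2    3    4
  f   4    3    3    2    2    3    4
Edit distance = dp[4][6] = 4

4


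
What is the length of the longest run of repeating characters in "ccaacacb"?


Input: "ccaacacb"
Scanning for longest run:
  Position 1 ('c'): continues run of 'c', length=2
  Position 2 ('a'): new char, reset run to 1
  Position 3 ('a'): continues run of 'a', length=2
  Position 4 ('c'): new char, reset run to 1
  Position 5 ('a'): new char, reset run to 1
  Position 6 ('c'): new char, reset run to 1
  Position 7 ('b'): new char, reset run to 1
Longest run: 'c' with length 2

2


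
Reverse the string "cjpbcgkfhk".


Input: cjpbcgkfhk
Reading characters right to left:
  Position 9: 'k'
  Position 8: 'h'
  Position 7: 'f'
  Position 6: 'k'
  Position 5: 'g'
  Position 4: 'c'
  Position 3: 'b'
  Position 2: 'p'
  Position 1: 'j'
  Position 0: 'c'
Reversed: khfkgcbpjc

khfkgcbpjc


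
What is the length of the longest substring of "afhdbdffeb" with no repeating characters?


Input: "afhdbdffeb"
Sliding window (track last position of each char):
  Position 0 ('a'): window [0,0] length 1 -- new best
  Position 1 ('f'): window [0,1] length 2 -- new best
  Position 2 ('h'): window [0,2] length 3 -- new best
  Position 3 ('d'): window [0,3] length 4 -- new best
  Position 4 ('b'): window [0,4] length 5 -- new best
  Position 5 ('d'): repeat (last at 3), move window start to 4
  Position 5 ('d'): window [4,5] length 2
  Position 6 ('f'): window [4,6] length 3
  Position 7 ('f'): repeat (last at 6), move window start to 7
  Position 7 ('f'): window [7,7] length 1
  Position 8 ('e'): window [7,8] length 2
  Position 9 ('b'): window [7,9] length 3
Longest substring with no repeats: "afhdb" with length 5

5


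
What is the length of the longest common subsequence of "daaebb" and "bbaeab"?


LCS of "daaebb" and "bbaeab"
DP table:
           b    b    a    e    a    b
      0    0    0    0    0    0    0
  d   0    0    0    0    0    0    0
  a   0    0    0    1    1    1    1
  a   0    0    0    1    1    2    2
  e   0    0    0    1    2    2    2
  b   0    1    1    1    2    2    3
  b   0    1    2    2    2    2    3
LCS length = dp[6][6] = 3

3


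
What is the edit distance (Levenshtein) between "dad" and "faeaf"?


Computing edit distance: "dad" -> "faeaf"
DP table:
           f    a    e    a    f
      0    1    2    3    4    5
  d   1    1    2    3    4    5
  a   2    2    1    2    3    4
  d   3    3    2    2    3    4
Edit distance = dp[3][5] = 4

4


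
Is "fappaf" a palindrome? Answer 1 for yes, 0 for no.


Input: fappaf
Reversed: fappaf
  Compare pos 0 ('f') with pos 5 ('f'): match
  Compare pos 1 ('a') with pos 4 ('a'): match
  Compare pos 2 ('p') with pos 3 ('p'): match
Result: palindrome

1


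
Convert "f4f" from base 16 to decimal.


Input: "f4f" in base 16
Positional expansion:
  Digit 'f' (value 15) x 16^2 = 3840
  Digit '4' (value 4) x 16^1 = 64
  Digit 'f' (value 15) x 16^0 = 15
Sum = 3919

3919


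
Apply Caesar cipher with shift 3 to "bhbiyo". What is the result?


Caesar cipher: shift "bhbiyo" by 3
  'b' (pos 1) + 3 = pos 4 = 'e'
  'h' (pos 7) + 3 = pos 10 = 'k'
  'b' (pos 1) + 3 = pos 4 = 'e'
  'i' (pos 8) + 3 = pos 11 = 'l'
  'y' (pos 24) + 3 = pos 1 = 'b'
  'o' (pos 14) + 3 = pos 17 = 'r'
Result: ekelbr

ekelbr


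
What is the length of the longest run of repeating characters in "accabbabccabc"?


Input: "accabbabccabc"
Scanning for longest run:
  Position 1 ('c'): new char, reset run to 1
  Position 2 ('c'): continues run of 'c', length=2
  Position 3 ('a'): new char, reset run to 1
  Position 4 ('b'): new char, reset run to 1
  Position 5 ('b'): continues run of 'b', length=2
  Position 6 ('a'): new char, reset run to 1
  Position 7 ('b'): new char, reset run to 1
  Position 8 ('c'): new char, reset run to 1
  Position 9 ('c'): continues run of 'c', length=2
  Position 10 ('a'): new char, reset run to 1
  Position 11 ('b'): new char, reset run to 1
  Position 12 ('c'): new char, reset run to 1
Longest run: 'c' with length 2

2


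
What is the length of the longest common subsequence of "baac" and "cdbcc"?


LCS of "baac" and "cdbcc"
DP table:
           c    d    b    c    c
      0    0    0    0    0    0
  b   0    0    0    1    1    1
  a   0    0    0    1    1    1
  a   0    0    0    1    1    1
  c   0    1    1    1    2    2
LCS length = dp[4][5] = 2

2


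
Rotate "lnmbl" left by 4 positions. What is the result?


Input: "lnmbl", rotate left by 4
First 4 characters: "lnmb"
Remaining characters: "l"
Concatenate remaining + first: "l" + "lnmb" = "llnmb"

llnmb


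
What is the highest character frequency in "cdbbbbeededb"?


Input: cdbbbbeededb
Character counts:
  'b': 5
  'c': 1
  'd': 3
  'e': 3
Maximum frequency: 5

5


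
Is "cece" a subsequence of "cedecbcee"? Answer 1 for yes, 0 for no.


Check if "cece" is a subsequence of "cedecbcee"
Greedy scan:
  Position 0 ('c'): matches sub[0] = 'c'
  Position 1 ('e'): matches sub[1] = 'e'
  Position 2 ('d'): no match needed
  Position 3 ('e'): no match needed
  Position 4 ('c'): matches sub[2] = 'c'
  Position 5 ('b'): no match needed
  Position 6 ('c'): no match needed
  Position 7 ('e'): matches sub[3] = 'e'
  Position 8 ('e'): no match needed
All 4 characters matched => is a subsequence

1


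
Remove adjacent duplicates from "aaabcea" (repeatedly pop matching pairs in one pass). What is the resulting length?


Input: aaabcea
Stack-based adjacent duplicate removal:
  Read 'a': push. Stack: a
  Read 'a': matches stack top 'a' => pop. Stack: (empty)
  Read 'a': push. Stack: a
  Read 'b': push. Stack: ab
  Read 'c': push. Stack: abc
  Read 'e': push. Stack: abce
  Read 'a': push. Stack: abcea
Final stack: "abcea" (length 5)

5


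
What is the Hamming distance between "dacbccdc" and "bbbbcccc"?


Comparing "dacbccdc" and "bbbbcccc" position by position:
  Position 0: 'd' vs 'b' => differ
  Position 1: 'a' vs 'b' => differ
  Position 2: 'c' vs 'b' => differ
  Position 3: 'b' vs 'b' => same
  Position 4: 'c' vs 'c' => same
  Position 5: 'c' vs 'c' => same
  Position 6: 'd' vs 'c' => differ
  Position 7: 'c' vs 'c' => same
Total differences (Hamming distance): 4

4


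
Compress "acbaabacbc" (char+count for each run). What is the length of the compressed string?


Input: acbaabacbc
Runs:
  'a' x 1 => "a1"
  'c' x 1 => "c1"
  'b' x 1 => "b1"
  'a' x 2 => "a2"
  'b' x 1 => "b1"
  'a' x 1 => "a1"
  'c' x 1 => "c1"
  'b' x 1 => "b1"
  'c' x 1 => "c1"
Compressed: "a1c1b1a2b1a1c1b1c1"
Compressed length: 18

18


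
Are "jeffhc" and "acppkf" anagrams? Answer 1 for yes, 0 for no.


Strings: "jeffhc", "acppkf"
Sorted first:  ceffhj
Sorted second: acfkpp
Differ at position 0: 'c' vs 'a' => not anagrams

0


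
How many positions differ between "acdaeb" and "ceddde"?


Comparing "acdaeb" and "ceddde" position by position:
  Position 0: 'a' vs 'c' => DIFFER
  Position 1: 'c' vs 'e' => DIFFER
  Position 2: 'd' vs 'd' => same
  Position 3: 'a' vs 'd' => DIFFER
  Position 4: 'e' vs 'd' => DIFFER
  Position 5: 'b' vs 'e' => DIFFER
Positions that differ: 5

5


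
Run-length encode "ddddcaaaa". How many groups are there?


Input: ddddcaaaa
Scanning for consecutive runs:
  Group 1: 'd' x 4 (positions 0-3)
  Group 2: 'c' x 1 (positions 4-4)
  Group 3: 'a' x 4 (positions 5-8)
Total groups: 3

3


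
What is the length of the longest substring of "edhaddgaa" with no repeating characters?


Input: "edhaddgaa"
Sliding window (track last position of each char):
  Position 0 ('e'): window [0,0] length 1 -- new best
  Position 1 ('d'): window [0,1] length 2 -- new best
  Position 2 ('h'): window [0,2] length 3 -- new best
  Position 3 ('a'): window [0,3] length 4 -- new best
  Position 4 ('d'): repeat (last at 1), move window start to 2
  Position 4 ('d'): window [2,4] length 3
  Position 5 ('d'): repeat (last at 4), move window start to 5
  Position 5 ('d'): window [5,5] length 1
  Position 6 ('g'): window [5,6] length 2
  Position 7 ('a'): window [5,7] length 3
  Position 8 ('a'): repeat (last at 7), move window start to 8
  Position 8 ('a'): window [8,8] length 1
Longest substring with no repeats: "edha" with length 4

4


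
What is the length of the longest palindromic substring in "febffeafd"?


Input: "febffeafd"
Checking substrings for palindromes:
  [3:5] "ff" (len 2) => palindrome
Longest palindromic substring: "ff" with length 2

2


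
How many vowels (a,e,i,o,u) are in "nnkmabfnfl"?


Input: nnkmabfnfl
Checking each character:
  'n' at position 0: consonant
  'n' at position 1: consonant
  'k' at position 2: consonant
  'm' at position 3: consonant
  'a' at position 4: vowel (running total: 1)
  'b' at position 5: consonant
  'f' at position 6: consonant
  'n' at position 7: consonant
  'f' at position 8: consonant
  'l' at position 9: consonant
Total vowels: 1

1


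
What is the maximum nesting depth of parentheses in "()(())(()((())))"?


Input: "()(())(()((())))"
Tracking depth:
  Position 0 '(': depth becomes 1
  Position 1 ')': depth becomes 0
  Position 2 '(': depth becomes 1
  Position 3 '(': depth becomes 2
  Position 4 ')': depth becomes 1
  Position 5 ')': depth becomes 0
  Position 6 '(': depth becomes 1
  Position 7 '(': depth becomes 2
  Position 8 ')': depth becomes 1
  Position 9 '(': depth becomes 2
  Position 10 '(': depth becomes 3
  Position 11 '(': depth becomes 4
  Position 12 ')': depth becomes 3
  Position 13 ')': depth becomes 2
  Position 14 ')': depth becomes 1
  Position 15 ')': depth becomes 0
Maximum depth reached: 4

4


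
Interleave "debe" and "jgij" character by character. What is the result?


Interleaving "debe" and "jgij":
  Position 0: 'd' from first, 'j' from second => "dj"
  Position 1: 'e' from first, 'g' from second => "eg"
  Position 2: 'b' from first, 'i' from second => "bi"
  Position 3: 'e' from first, 'j' from second => "ej"
Result: djegbiej

djegbiej


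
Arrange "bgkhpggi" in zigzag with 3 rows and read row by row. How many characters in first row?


Zigzag "bgkhpggi" into 3 rows:
Placing characters:
  'b' => row 0
  'g' => row 1
  'k' => row 2
  'h' => row 1
  'p' => row 0
  'g' => row 1
  'g' => row 2
  'i' => row 1
Rows:
  Row 0: "bp"
  Row 1: "ghgi"
  Row 2: "kg"
First row length: 2

2


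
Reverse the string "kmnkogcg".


Input: kmnkogcg
Reading characters right to left:
  Position 7: 'g'
  Position 6: 'c'
  Position 5: 'g'
  Position 4: 'o'
  Position 3: 'k'
  Position 2: 'n'
  Position 1: 'm'
  Position 0: 'k'
Reversed: gcgoknmk

gcgoknmk
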